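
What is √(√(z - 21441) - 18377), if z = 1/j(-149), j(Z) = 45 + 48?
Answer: √(-158942673 + 186*I*√46360779)/93 ≈ 0.54007 + 135.56*I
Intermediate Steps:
j(Z) = 93
z = 1/93 ≈ 0.010753
√(√(z - 21441) - 18377) = √(√(1/93 - 21441) - 18377) = √(√(-1994012/93) - 18377) = √(2*I*√46360779/93 - 18377) = √(-18377 + 2*I*√46360779/93)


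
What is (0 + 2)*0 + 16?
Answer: 16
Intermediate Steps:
(0 + 2)*0 + 16 = 2*0 + 16 = 0 + 16 = 16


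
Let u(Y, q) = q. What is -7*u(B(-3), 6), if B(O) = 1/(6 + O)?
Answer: -42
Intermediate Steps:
-7*u(B(-3), 6) = -7*6 = -42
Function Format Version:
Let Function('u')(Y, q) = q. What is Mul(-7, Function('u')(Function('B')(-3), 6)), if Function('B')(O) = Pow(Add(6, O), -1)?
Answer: -42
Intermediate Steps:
Mul(-7, Function('u')(Function('B')(-3), 6)) = Mul(-7, 6) = -42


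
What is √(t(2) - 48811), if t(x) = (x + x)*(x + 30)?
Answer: I*√48683 ≈ 220.64*I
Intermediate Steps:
t(x) = 2*x*(30 + x) (t(x) = (2*x)*(30 + x) = 2*x*(30 + x))
√(t(2) - 48811) = √(2*2*(30 + 2) - 48811) = √(2*2*32 - 48811) = √(128 - 48811) = √(-48683) = I*√48683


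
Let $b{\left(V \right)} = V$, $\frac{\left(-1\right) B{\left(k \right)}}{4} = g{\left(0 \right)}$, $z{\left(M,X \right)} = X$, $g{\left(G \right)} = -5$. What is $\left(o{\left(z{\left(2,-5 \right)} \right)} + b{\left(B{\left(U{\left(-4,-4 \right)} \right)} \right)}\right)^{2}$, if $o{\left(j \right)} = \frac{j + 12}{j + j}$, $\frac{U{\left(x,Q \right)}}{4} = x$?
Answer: $\frac{37249}{100} \approx 372.49$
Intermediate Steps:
$U{\left(x,Q \right)} = 4 x$
$B{\left(k \right)} = 20$ ($B{\left(k \right)} = \left(-4\right) \left(-5\right) = 20$)
$o{\left(j \right)} = \frac{12 + j}{2 j}$
$\left(o{\left(z{\left(2,-5 \right)} \right)} + b{\left(B{\left(U{\left(-4,-4 \right)} \right)} \right)}\right)^{2} = \left(\frac{12 - 5}{2 \left(-5\right)} + 20\right)^{2} = \left(\frac{1}{2} \left(- \frac{1}{5}\right) 7 + 20\right)^{2} = \left(- \frac{7}{10} + 20\right)^{2} = \left(\frac{193}{10}\right)^{2} = \frac{37249}{100}$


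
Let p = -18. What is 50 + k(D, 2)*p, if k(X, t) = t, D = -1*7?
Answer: 14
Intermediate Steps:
D = -7
50 + k(D, 2)*p = 50 + 2*(-18) = 50 - 36 = 14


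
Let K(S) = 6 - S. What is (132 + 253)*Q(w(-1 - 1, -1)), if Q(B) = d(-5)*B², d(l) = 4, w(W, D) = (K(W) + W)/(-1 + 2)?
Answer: 55440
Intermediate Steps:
w(W, D) = 6 (w(W, D) = ((6 - W) + W)/(-1 + 2) = 6/1 = 6*1 = 6)
Q(B) = 4*B²
(132 + 253)*Q(w(-1 - 1, -1)) = (132 + 253)*(4*6²) = 385*(4*36) = 385*144 = 55440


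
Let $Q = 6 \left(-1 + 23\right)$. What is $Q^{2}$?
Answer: $17424$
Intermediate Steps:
$Q = 132$ ($Q = 6 \cdot 22 = 132$)
$Q^{2} = 132^{2} = 17424$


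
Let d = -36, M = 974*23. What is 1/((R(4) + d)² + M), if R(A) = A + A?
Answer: 1/23186 ≈ 4.3129e-5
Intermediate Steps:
M = 22402
R(A) = 2*A
1/((R(4) + d)² + M) = 1/((2*4 - 36)² + 22402) = 1/((8 - 36)² + 22402) = 1/((-28)² + 22402) = 1/(784 + 22402) = 1/23186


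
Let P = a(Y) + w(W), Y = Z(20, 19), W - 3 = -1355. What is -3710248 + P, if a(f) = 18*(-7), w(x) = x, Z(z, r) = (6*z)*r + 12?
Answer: -3711726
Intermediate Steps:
W = -1352 (W = 3 - 1355 = -1352)
Z(z, r) = 12 + 6*r*z (Z(z, r) = 6*r*z + 12 = 12 + 6*r*z)
Y = 2292 (Y = 12 + 6*19*20 = 12 + 2280 = 2292)
a(f) = -126
P = -1478 (P = -126 - 1352 = -1478)
-3710248 + P = -3710248 - 1478 = -3711726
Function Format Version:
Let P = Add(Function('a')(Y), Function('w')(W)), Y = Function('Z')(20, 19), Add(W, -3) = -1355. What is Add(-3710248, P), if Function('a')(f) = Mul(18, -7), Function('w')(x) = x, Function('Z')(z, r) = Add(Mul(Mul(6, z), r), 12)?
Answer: -3711726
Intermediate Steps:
W = -1352 (W = Add(3, -1355) = -1352)
Function('Z')(z, r) = Add(12, Mul(6, r, z)) (Function('Z')(z, r) = Add(Mul(6, r, z), 12) = Add(12, Mul(6, r, z)))
Y = 2292 (Y = Add(12, Mul(6, 19, 20)) = Add(12, 2280) = 2292)
Function('a')(f) = -126
P = -1478 (P = Add(-126, -1352) = -1478)
Add(-3710248, P) = Add(-3710248, -1478) = -3711726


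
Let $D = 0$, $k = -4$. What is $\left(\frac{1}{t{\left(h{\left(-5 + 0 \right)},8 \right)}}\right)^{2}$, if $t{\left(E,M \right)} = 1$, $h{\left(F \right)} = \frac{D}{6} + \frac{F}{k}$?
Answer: $1$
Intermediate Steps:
$h{\left(F \right)} = - \frac{F}{4}$ ($h{\left(F \right)} = \frac{0}{6} + \frac{F}{-4} = 0 \cdot \frac{1}{6} + F \left(- \frac{1}{4}\right) = 0 - \frac{F}{4} = - \frac{F}{4}$)
$\left(\frac{1}{t{\left(h{\left(-5 + 0 \right)},8 \right)}}\right)^{2} = \left(1^{-1}\right)^{2} = 1^{2} = 1$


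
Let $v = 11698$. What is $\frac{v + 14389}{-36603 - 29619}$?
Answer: $- \frac{26087}{66222} \approx -0.39393$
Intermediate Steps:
$\frac{v + 14389}{-36603 - 29619} = \frac{11698 + 14389}{-36603 - 29619} = \frac{26087}{-66222} = 26087 \left(- \frac{1}{66222}\right) = - \frac{26087}{66222}$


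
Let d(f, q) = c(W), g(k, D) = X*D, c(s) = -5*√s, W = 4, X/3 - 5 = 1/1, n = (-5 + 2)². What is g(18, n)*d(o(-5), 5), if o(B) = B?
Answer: -1620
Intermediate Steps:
n = 9 (n = (-3)² = 9)
X = 18 (X = 15 + 3/1 = 15 + 3*1 = 15 + 3 = 18)
g(k, D) = 18*D
d(f, q) = -10 (d(f, q) = -5*√4 = -5*2 = -10)
g(18, n)*d(o(-5), 5) = (18*9)*(-10) = 162*(-10) = -1620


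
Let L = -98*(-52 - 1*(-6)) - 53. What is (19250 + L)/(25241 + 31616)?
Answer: 23705/56857 ≈ 0.41692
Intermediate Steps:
L = 4455 (L = -98*(-52 + 6) - 53 = -98*(-46) - 53 = 4508 - 53 = 4455)
(19250 + L)/(25241 + 31616) = (19250 + 4455)/(25241 + 31616) = 23705/56857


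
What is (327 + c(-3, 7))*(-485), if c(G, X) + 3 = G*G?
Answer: -161505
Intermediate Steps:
c(G, X) = -3 + G² (c(G, X) = -3 + G*G = -3 + G²)
(327 + c(-3, 7))*(-485) = (327 + (-3 + (-3)²))*(-485) = (327 + (-3 + 9))*(-485) = (327 + 6)*(-485) = 333*(-485) = -161505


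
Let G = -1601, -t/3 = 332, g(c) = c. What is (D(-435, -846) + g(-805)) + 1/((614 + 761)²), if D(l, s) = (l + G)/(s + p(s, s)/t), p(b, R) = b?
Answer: -42576685531316/53049046875 ≈ -802.59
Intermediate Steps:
t = -996 (t = -3*332 = -996)
D(l, s) = 996*(-1601 + l)/(995*s) (D(l, s) = (l - 1601)/(s + s/(-996)) = (-1601 + l)/(s + s*(-1/996)) = (-1601 + l)/(s - s/996) = (-1601 + l)/((995*s/996)) = (-1601 + l)*(996/(995*s)) = 996*(-1601 + l)/(995*s))
(D(-435, -846) + g(-805)) + 1/((614 + 761)²) = ((996/995)*(-1601 - 435)/(-846) - 805) + 1/((614 + 761)²) = ((996/995)*(-1/846)*(-2036) - 805) + 1/(1375²) = (337976/140295 - 805) + 1/1890625 = -112599499/140295 + 1/1890625 = -42576685531316/53049046875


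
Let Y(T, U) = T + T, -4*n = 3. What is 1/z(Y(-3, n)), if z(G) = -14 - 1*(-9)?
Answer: -⅕ ≈ -0.20000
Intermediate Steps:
n = -¾ (n = -¼*3 = -¾ ≈ -0.75000)
Y(T, U) = 2*T
z(G) = -5 (z(G) = -14 + 9 = -5)
1/z(Y(-3, n)) = 1/(-5) = -⅕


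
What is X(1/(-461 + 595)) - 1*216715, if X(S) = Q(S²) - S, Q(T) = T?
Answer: -3891334673/17956 ≈ -2.1672e+5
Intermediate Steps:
X(S) = S² - S
X(1/(-461 + 595)) - 1*216715 = (-1 + 1/(-461 + 595))/(-461 + 595) - 1*216715 = (-1 + 1/134)/134 - 216715 = (1/134)*(-133/134) - 216715 = -133/17956 - 216715 = -3891334673/17956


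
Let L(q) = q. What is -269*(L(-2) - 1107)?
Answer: 298321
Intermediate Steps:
-269*(L(-2) - 1107) = -269*(-2 - 1107) = -269*(-1109) = 298321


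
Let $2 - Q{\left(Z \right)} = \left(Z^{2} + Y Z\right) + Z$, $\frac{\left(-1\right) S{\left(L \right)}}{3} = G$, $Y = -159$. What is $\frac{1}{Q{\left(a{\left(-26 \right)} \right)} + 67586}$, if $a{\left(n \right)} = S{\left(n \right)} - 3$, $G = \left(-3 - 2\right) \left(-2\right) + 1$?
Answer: $\frac{1}{60604} \approx 1.6501 \cdot 10^{-5}$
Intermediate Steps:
$G = 11$ ($G = \left(-5\right) \left(-2\right) + 1 = 10 + 1 = 11$)
$S{\left(L \right)} = -33$ ($S{\left(L \right)} = \left(-3\right) 11 = -33$)
$a{\left(n \right)} = -36$ ($a{\left(n \right)} = -33 - 3 = -36$)
$Q{\left(Z \right)} = 2 - Z^{2} + 158 Z$ ($Q{\left(Z \right)} = 2 - \left(\left(Z^{2} - 159 Z\right) + Z\right) = 2 - \left(Z^{2} - 158 Z\right) = 2 - Z^{2} + 158 Z$)
$\frac{1}{Q{\left(a{\left(-26 \right)} \right)} + 67586} = \frac{1}{\left(2 - \left(-36\right)^{2} + 158 \left(-36\right)\right) + 67586} = \frac{1}{\left(2 - 1296 - 5688\right) + 67586} = \frac{1}{-6982 + 67586} = \frac{1}{60604}$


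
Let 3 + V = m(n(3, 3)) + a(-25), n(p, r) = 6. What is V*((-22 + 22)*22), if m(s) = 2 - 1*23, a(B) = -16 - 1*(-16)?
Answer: 0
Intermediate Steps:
a(B) = 0 (a(B) = -16 + 16 = 0)
m(s) = -21 (m(s) = 2 - 23 = -21)
V = -24 (V = -3 + (-21 + 0) = -3 - 21 = -24)
V*((-22 + 22)*22) = -24*(-22 + 22)*22 = -0*22 = -24*0 = 0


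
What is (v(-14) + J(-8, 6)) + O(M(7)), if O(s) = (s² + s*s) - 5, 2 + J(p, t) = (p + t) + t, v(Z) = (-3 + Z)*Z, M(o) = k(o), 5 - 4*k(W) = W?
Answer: 471/2 ≈ 235.50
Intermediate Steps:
k(W) = 5/4 - W/4
M(o) = 5/4 - o/4
v(Z) = Z*(-3 + Z)
J(p, t) = -2 + p + 2*t (J(p, t) = -2 + ((p + t) + t) = -2 + (p + 2*t) = -2 + p + 2*t)
O(s) = -5 + 2*s² (O(s) = (s² + s²) - 5 = 2*s² - 5 = -5 + 2*s²)
(v(-14) + J(-8, 6)) + O(M(7)) = (-14*(-3 - 14) + (-2 - 8 + 2*6)) + (-5 + 2*(5/4 - ¼*7)²) = (-14*(-17) + (-2 - 8 + 12)) + (-5 + 2*(5/4 - 7/4)²) = (238 + 2) + (-5 + 2*(-½)²) = 240 + (-5 + 2*(¼)) = 240 + (-5 + ½) = 240 - 9/2 = 471/2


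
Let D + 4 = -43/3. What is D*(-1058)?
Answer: 58190/3 ≈ 19397.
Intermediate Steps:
D = -55/3 (D = -4 - 43/3 = -55/3 ≈ -18.333)
D*(-1058) = -55/3*(-1058) = 58190/3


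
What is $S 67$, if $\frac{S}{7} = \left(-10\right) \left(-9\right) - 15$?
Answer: $35175$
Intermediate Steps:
$S = 525$ ($S = 7 \left(\left(-10\right) \left(-9\right) - 15\right) = 7 \left(90 - 15\right) = 7 \cdot 75 = 525$)
$S 67 = 525 \cdot 67 = 35175$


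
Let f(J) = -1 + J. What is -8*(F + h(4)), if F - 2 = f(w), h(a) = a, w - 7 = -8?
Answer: -32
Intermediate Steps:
w = -1 (w = 7 - 8 = -1)
F = 0 (F = 2 + (-1 - 1) = 2 - 2 = 0)
-8*(F + h(4)) = -8*(0 + 4) = -8*4 = -32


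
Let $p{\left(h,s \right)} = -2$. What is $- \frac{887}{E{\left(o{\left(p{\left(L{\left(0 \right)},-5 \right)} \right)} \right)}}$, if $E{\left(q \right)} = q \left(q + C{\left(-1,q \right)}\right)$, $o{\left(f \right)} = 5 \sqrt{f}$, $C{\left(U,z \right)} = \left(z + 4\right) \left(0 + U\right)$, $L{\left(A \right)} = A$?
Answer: $- \frac{887 i \sqrt{2}}{40} \approx - 31.36 i$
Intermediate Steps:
$C{\left(U,z \right)} = U \left(4 + z\right)$ ($C{\left(U,z \right)} = \left(4 + z\right) U = U \left(4 + z\right)$)
$E{\left(q \right)} = - 4 q$ ($E{\left(q \right)} = q \left(q - \left(4 + q\right)\right) = q \left(-4\right) = - 4 q$)
$- \frac{887}{E{\left(o{\left(p{\left(L{\left(0 \right)},-5 \right)} \right)} \right)}} = - \frac{887}{\left(-4\right) 5 \sqrt{-2}} = - \frac{887}{\left(-4\right) 5 i \sqrt{2}} = - \frac{887}{\left(-20\right) i \sqrt{2}} = - 887 \frac{i \sqrt{2}}{40} = - \frac{887 i \sqrt{2}}{40}$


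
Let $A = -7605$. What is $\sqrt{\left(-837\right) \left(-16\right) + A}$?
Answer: $3 \sqrt{643} \approx 76.072$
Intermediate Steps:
$\sqrt{\left(-837\right) \left(-16\right) + A} = \sqrt{\left(-837\right) \left(-16\right) - 7605} = \sqrt{13392 - 7605} = \sqrt{5787} = 3 \sqrt{643}$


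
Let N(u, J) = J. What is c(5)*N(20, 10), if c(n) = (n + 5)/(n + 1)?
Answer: 50/3 ≈ 16.667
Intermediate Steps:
c(n) = (5 + n)/(1 + n)
c(5)*N(20, 10) = ((5 + 5)/(1 + 5))*10 = (10/6)*10 = ((⅙)*10)*10 = (5/3)*10 = 50/3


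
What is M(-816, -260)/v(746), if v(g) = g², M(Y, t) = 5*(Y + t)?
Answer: -1345/139129 ≈ -0.0096673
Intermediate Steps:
M(Y, t) = 5*Y + 5*t
M(-816, -260)/v(746) = (5*(-816) + 5*(-260))/(746²) = (-4080 - 1300)/556516 = -5380*1/556516 = -1345/139129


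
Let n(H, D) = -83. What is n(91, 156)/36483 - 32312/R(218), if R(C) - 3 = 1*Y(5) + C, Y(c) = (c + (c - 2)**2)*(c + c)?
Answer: -1178868659/13170363 ≈ -89.509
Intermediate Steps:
Y(c) = 2*c*(c + (-2 + c)**2) (Y(c) = (c + (-2 + c)**2)*(2*c) = 2*c*(c + (-2 + c)**2))
R(C) = 143 + C (R(C) = 3 + (1*(2*5*(5 + (-2 + 5)**2)) + C) = 3 + (1*(2*5*(5 + 3**2)) + C) = 3 + (1*(2*5*(5 + 9)) + C) = 3 + (1*(2*5*14) + C) = 3 + (1*140 + C) = 3 + (140 + C) = 143 + C)
n(91, 156)/36483 - 32312/R(218) = -83/36483 - 32312/(143 + 218) = -83*1/36483 - 32312/361 = -83/36483 - 32312*1/361 = -83/36483 - 32312/361 = -1178868659/13170363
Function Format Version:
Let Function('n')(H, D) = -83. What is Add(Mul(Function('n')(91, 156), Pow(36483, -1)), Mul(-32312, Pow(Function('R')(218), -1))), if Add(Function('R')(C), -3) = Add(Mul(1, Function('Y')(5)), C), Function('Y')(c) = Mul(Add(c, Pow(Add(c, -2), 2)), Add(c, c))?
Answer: Rational(-1178868659, 13170363) ≈ -89.509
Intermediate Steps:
Function('Y')(c) = Mul(2, c, Add(c, Pow(Add(-2, c), 2))) (Function('Y')(c) = Mul(Add(c, Pow(Add(-2, c), 2)), Mul(2, c)) = Mul(2, c, Add(c, Pow(Add(-2, c), 2))))
Function('R')(C) = Add(143, C) (Function('R')(C) = Add(3, Add(Mul(1, Mul(2, 5, Add(5, Pow(Add(-2, 5), 2)))), C)) = Add(3, Add(Mul(1, Mul(2, 5, Add(5, Pow(3, 2)))), C)) = Add(3, Add(Mul(1, Mul(2, 5, Add(5, 9))), C)) = Add(3, Add(Mul(1, Mul(2, 5, 14)), C)) = Add(3, Add(Mul(1, 140), C)) = Add(3, Add(140, C)) = Add(143, C))
Add(Mul(Function('n')(91, 156), Pow(36483, -1)), Mul(-32312, Pow(Function('R')(218), -1))) = Add(Mul(-83, Pow(36483, -1)), Mul(-32312, Pow(Add(143, 218), -1))) = Add(Mul(-83, Rational(1, 36483)), Mul(-32312, Pow(361, -1))) = Add(Rational(-83, 36483), Mul(-32312, Rational(1, 361))) = Add(Rational(-83, 36483), Rational(-32312, 361)) = Rational(-1178868659, 13170363)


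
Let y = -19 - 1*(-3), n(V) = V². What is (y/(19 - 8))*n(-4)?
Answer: -256/11 ≈ -23.273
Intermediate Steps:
y = -16 (y = -19 + 3 = -16)
(y/(19 - 8))*n(-4) = -16/(19 - 8)*(-4)² = -16/11*16 = -256/11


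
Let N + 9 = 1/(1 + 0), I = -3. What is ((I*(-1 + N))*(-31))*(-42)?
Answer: 35154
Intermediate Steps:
N = -8 (N = -9 + 1/(1 + 0) = -9 + 1/1 = -9 + 1 = -8)
((I*(-1 + N))*(-31))*(-42) = (-3*(-1 - 8)*(-31))*(-42) = (-3*(-9)*(-31))*(-42) = (27*(-31))*(-42) = -837*(-42) = 35154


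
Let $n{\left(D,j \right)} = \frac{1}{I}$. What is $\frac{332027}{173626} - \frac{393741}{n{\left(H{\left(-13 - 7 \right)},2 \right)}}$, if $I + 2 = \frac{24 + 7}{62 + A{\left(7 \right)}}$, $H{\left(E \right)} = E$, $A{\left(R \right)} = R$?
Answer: $\frac{2438312040175}{3993398} \approx 6.1059 \cdot 10^{5}$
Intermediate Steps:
$I = - \frac{107}{69}$ ($I = -2 + \frac{24 + 7}{62 + 7} = -2 + \frac{31}{69} = - \frac{107}{69} \approx -1.5507$)
$n{\left(D,j \right)} = - \frac{69}{107}$ ($n{\left(D,j \right)} = \frac{1}{- \frac{107}{69}} = - \frac{69}{107}$)
$\frac{332027}{173626} - \frac{393741}{n{\left(H{\left(-13 - 7 \right)},2 \right)}} = \frac{332027}{173626} - \frac{393741}{- \frac{69}{107}} = 332027 \cdot \frac{1}{173626} - - \frac{14043429}{23} = \frac{332027}{173626} + \frac{14043429}{23} = \frac{2438312040175}{3993398}$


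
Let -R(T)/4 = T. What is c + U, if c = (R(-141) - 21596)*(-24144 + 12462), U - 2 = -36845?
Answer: 245658981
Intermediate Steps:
U = -36843 (U = 2 - 36845 = -36843)
R(T) = -4*T
c = 245695824 (c = (-4*(-141) - 21596)*(-24144 + 12462) = (564 - 21596)*(-11682) = -21032*(-11682) = 245695824)
c + U = 245695824 - 36843 = 245658981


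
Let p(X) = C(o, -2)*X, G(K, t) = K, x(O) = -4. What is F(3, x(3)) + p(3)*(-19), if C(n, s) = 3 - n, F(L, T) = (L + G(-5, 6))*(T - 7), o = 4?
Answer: 79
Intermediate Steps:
F(L, T) = (-7 + T)*(-5 + L) (F(L, T) = (L - 5)*(T - 7) = (-5 + L)*(-7 + T) = (-7 + T)*(-5 + L))
p(X) = -X (p(X) = (3 - 1*4)*X = (3 - 4)*X = -X)
F(3, x(3)) + p(3)*(-19) = (35 - 7*3 - 5*(-4) + 3*(-4)) - 1*3*(-19) = (35 - 21 + 20 - 12) - 3*(-19) = 22 + 57 = 79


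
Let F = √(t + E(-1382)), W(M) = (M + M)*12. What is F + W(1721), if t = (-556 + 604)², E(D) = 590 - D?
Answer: 41304 + 2*√1069 ≈ 41369.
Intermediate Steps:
W(M) = 24*M (W(M) = (2*M)*12 = 24*M)
t = 2304 (t = 48² = 2304)
F = 2*√1069 (F = √(2304 + (590 - 1*(-1382))) = √(2304 + (590 + 1382)) = √(2304 + 1972) = √4276 = 2*√1069 ≈ 65.391)
F + W(1721) = 2*√1069 + 24*1721 = 2*√1069 + 41304 = 41304 + 2*√1069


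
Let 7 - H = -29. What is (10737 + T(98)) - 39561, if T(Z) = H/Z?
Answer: -1412358/49 ≈ -28824.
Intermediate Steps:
H = 36 (H = 7 - 1*(-29) = 7 + 29 = 36)
T(Z) = 36/Z
(10737 + T(98)) - 39561 = (10737 + 36/98) - 39561 = (10737 + 36*(1/98)) - 39561 = (10737 + 18/49) - 39561 = 526131/49 - 39561 = -1412358/49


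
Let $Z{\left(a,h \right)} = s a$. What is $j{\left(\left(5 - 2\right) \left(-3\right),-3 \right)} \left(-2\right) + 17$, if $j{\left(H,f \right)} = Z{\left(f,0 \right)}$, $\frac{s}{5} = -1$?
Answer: $-13$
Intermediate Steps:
$s = -5$ ($s = 5 \left(-1\right) = -5$)
$Z{\left(a,h \right)} = - 5 a$
$j{\left(H,f \right)} = - 5 f$
$j{\left(\left(5 - 2\right) \left(-3\right),-3 \right)} \left(-2\right) + 17 = \left(-5\right) \left(-3\right) \left(-2\right) + 17 = 15 \left(-2\right) + 17 = -30 + 17 = -13$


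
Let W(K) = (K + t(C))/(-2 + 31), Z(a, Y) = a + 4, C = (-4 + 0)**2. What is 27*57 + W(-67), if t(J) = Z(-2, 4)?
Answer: 44566/29 ≈ 1536.8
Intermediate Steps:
C = 16 (C = (-4)**2 = 16)
Z(a, Y) = 4 + a
t(J) = 2 (t(J) = 4 - 2 = 2)
W(K) = 2/29 + K/29 (W(K) = (K + 2)/(-2 + 31) = (2 + K)/29 = (2 + K)*(1/29) = 2/29 + K/29)
27*57 + W(-67) = 27*57 + (2/29 + (1/29)*(-67)) = 1539 + (2/29 - 67/29) = 1539 - 65/29 = 44566/29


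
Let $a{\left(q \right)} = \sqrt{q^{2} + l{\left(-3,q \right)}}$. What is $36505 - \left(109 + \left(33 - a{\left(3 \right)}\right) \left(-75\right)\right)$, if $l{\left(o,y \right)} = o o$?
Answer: $38871 - 225 \sqrt{2} \approx 38553.0$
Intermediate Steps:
$l{\left(o,y \right)} = o^{2}$
$a{\left(q \right)} = \sqrt{9 + q^{2}}$ ($a{\left(q \right)} = \sqrt{q^{2} + \left(-3\right)^{2}} = \sqrt{q^{2} + 9} = \sqrt{9 + q^{2}}$)
$36505 - \left(109 + \left(33 - a{\left(3 \right)}\right) \left(-75\right)\right) = 36505 - \left(109 + \left(33 - \sqrt{9 + 3^{2}}\right) \left(-75\right)\right) = 36505 - \left(109 + \left(33 - \sqrt{9 + 9}\right) \left(-75\right)\right) = 36505 - \left(109 + \left(33 - \sqrt{18}\right) \left(-75\right)\right) = 36505 - \left(109 + \left(33 - 3 \sqrt{2}\right) \left(-75\right)\right) = 36505 - \left(109 - \left(2475 - 225 \sqrt{2}\right)\right) = 36505 - \left(-2366 + 225 \sqrt{2}\right) = 36505 + \left(2366 - 225 \sqrt{2}\right) = 38871 - 225 \sqrt{2}$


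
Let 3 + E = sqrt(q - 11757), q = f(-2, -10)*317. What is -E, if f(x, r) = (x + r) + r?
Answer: 3 - I*sqrt(18731) ≈ 3.0 - 136.86*I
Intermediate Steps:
f(x, r) = x + 2*r (f(x, r) = (r + x) + r = x + 2*r)
q = -6974 (q = (-2 + 2*(-10))*317 = (-2 - 20)*317 = -22*317 = -6974)
E = -3 + I*sqrt(18731) (E = -3 + sqrt(-6974 - 11757) = -3 + sqrt(-18731) = -3 + I*sqrt(18731) ≈ -3.0 + 136.86*I)
-E = -(-3 + I*sqrt(18731)) = 3 - I*sqrt(18731)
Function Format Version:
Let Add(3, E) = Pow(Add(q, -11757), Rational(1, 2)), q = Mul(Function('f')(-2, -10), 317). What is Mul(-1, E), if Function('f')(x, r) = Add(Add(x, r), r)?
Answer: Add(3, Mul(-1, I, Pow(18731, Rational(1, 2)))) ≈ Add(3.0000, Mul(-136.86, I))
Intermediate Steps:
Function('f')(x, r) = Add(x, Mul(2, r)) (Function('f')(x, r) = Add(Add(r, x), r) = Add(x, Mul(2, r)))
q = -6974 (q = Mul(Add(-2, Mul(2, -10)), 317) = Mul(Add(-2, -20), 317) = Mul(-22, 317) = -6974)
E = Add(-3, Mul(I, Pow(18731, Rational(1, 2)))) (E = Add(-3, Pow(Add(-6974, -11757), Rational(1, 2))) = Add(-3, Pow(-18731, Rational(1, 2))) = Add(-3, Mul(I, Pow(18731, Rational(1, 2)))) ≈ Add(-3.0000, Mul(136.86, I)))
Mul(-1, E) = Mul(-1, Add(-3, Mul(I, Pow(18731, Rational(1, 2))))) = Add(3, Mul(-1, I, Pow(18731, Rational(1, 2))))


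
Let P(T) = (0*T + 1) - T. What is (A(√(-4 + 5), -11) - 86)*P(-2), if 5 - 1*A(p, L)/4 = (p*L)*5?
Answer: 462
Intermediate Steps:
A(p, L) = 20 - 20*L*p (A(p, L) = 20 - 4*p*L*5 = 20 - 4*L*p*5 = 20 - 20*L*p)
P(T) = 1 - T (P(T) = (0 + 1) - T = 1 - T)
(A(√(-4 + 5), -11) - 86)*P(-2) = ((20 - 20*(-11)*√(-4 + 5)) - 86)*(1 - 1*(-2)) = ((20 - 20*(-11)*√1) - 86)*(1 + 2) = ((20 - 20*(-11)*1) - 86)*3 = ((20 + 220) - 86)*3 = (240 - 86)*3 = 154*3 = 462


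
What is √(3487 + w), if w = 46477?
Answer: 2*√12491 ≈ 223.53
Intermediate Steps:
√(3487 + w) = √(3487 + 46477) = √49964 = 2*√12491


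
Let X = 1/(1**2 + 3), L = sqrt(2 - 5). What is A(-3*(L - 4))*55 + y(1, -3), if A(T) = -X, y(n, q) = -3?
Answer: -67/4 ≈ -16.750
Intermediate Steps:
L = I*sqrt(3) (L = sqrt(-3) = I*sqrt(3) ≈ 1.732*I)
X = 1/4 (X = 1/(1 + 3) = 1/4 ≈ 0.25000)
A(T) = -1/4 (A(T) = -1*1/4 = -1/4)
A(-3*(L - 4))*55 + y(1, -3) = -1/4*55 - 3 = -55/4 - 3 = -67/4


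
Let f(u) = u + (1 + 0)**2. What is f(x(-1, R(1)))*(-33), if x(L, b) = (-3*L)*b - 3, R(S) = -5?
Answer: 561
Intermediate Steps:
x(L, b) = -3 - 3*L*b (x(L, b) = -3*L*b - 3 = -3 - 3*L*b)
f(u) = 1 + u (f(u) = u + 1**2 = u + 1 = 1 + u)
f(x(-1, R(1)))*(-33) = (1 + (-3 - 3*(-1)*(-5)))*(-33) = (1 + (-3 - 15))*(-33) = (1 - 18)*(-33) = -17*(-33) = 561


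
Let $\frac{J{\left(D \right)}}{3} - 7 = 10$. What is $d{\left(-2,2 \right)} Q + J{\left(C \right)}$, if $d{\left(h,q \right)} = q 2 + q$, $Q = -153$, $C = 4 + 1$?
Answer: $-867$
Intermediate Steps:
$C = 5$
$J{\left(D \right)} = 51$ ($J{\left(D \right)} = 21 + 3 \cdot 10 = 21 + 30 = 51$)
$d{\left(h,q \right)} = 3 q$ ($d{\left(h,q \right)} = 2 q + q = 3 q$)
$d{\left(-2,2 \right)} Q + J{\left(C \right)} = 3 \cdot 2 \left(-153\right) + 51 = 6 \left(-153\right) + 51 = -918 + 51 = -867$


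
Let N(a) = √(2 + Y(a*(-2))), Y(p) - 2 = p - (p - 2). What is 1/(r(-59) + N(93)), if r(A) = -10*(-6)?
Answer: 10/599 - √6/3594 ≈ 0.016013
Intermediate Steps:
Y(p) = 4 (Y(p) = 2 + (p - (p - 2)) = 2 + (p - (-2 + p)) = 2 + (p + (2 - p)) = 2 + 2 = 4)
r(A) = 60
N(a) = √6 (N(a) = √(2 + 4) = √6)
1/(r(-59) + N(93)) = 1/(60 + √6)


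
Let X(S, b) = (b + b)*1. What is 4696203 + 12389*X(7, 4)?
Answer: 4795315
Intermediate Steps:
X(S, b) = 2*b (X(S, b) = (2*b)*1 = 2*b)
4696203 + 12389*X(7, 4) = 4696203 + 12389*(2*4) = 4696203 + 12389*8 = 4696203 + 99112 = 4795315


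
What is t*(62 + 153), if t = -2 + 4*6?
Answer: 4730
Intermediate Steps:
t = 22 (t = -2 + 24 = 22)
t*(62 + 153) = 22*(62 + 153) = 22*215 = 4730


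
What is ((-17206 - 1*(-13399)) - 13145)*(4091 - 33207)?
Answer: 493574432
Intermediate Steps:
((-17206 - 1*(-13399)) - 13145)*(4091 - 33207) = ((-17206 + 13399) - 13145)*(-29116) = (-3807 - 13145)*(-29116) = -16952*(-29116) = 493574432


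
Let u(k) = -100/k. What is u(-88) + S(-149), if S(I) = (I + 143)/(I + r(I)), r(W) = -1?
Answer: 647/550 ≈ 1.1764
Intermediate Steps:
S(I) = (143 + I)/(-1 + I) (S(I) = (I + 143)/(I - 1) = (143 + I)/(-1 + I))
u(-88) + S(-149) = -100/(-88) + (143 - 149)/(-1 - 149) = -100*(-1/88) - 6/(-150) = 25/22 - 1/150*(-6) = 25/22 + 1/25 = 647/550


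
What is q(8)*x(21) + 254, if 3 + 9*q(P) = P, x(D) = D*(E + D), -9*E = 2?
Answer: 13403/27 ≈ 496.41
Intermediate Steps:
E = -2/9 (E = -1/9*2 = -2/9 ≈ -0.22222)
x(D) = D*(-2/9 + D)
q(P) = -1/3 + P/9
q(8)*x(21) + 254 = (-1/3 + (1/9)*8)*((1/9)*21*(-2 + 9*21)) + 254 = (-1/3 + 8/9)*((1/9)*21*(-2 + 189)) + 254 = 5*((1/9)*21*187)/9 + 254 = (5/9)*(1309/3) + 254 = 6545/27 + 254 = 13403/27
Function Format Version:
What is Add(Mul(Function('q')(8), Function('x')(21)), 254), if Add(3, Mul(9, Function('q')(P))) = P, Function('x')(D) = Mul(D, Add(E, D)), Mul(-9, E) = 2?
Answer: Rational(13403, 27) ≈ 496.41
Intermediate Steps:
E = Rational(-2, 9) (E = Mul(Rational(-1, 9), 2) = Rational(-2, 9) ≈ -0.22222)
Function('x')(D) = Mul(D, Add(Rational(-2, 9), D))
Function('q')(P) = Add(Rational(-1, 3), Mul(Rational(1, 9), P))
Add(Mul(Function('q')(8), Function('x')(21)), 254) = Add(Mul(Add(Rational(-1, 3), Mul(Rational(1, 9), 8)), Mul(Rational(1, 9), 21, Add(-2, Mul(9, 21)))), 254) = Add(Mul(Add(Rational(-1, 3), Rational(8, 9)), Mul(Rational(1, 9), 21, Add(-2, 189))), 254) = Add(Mul(Rational(5, 9), Mul(Rational(1, 9), 21, 187)), 254) = Add(Mul(Rational(5, 9), Rational(1309, 3)), 254) = Add(Rational(6545, 27), 254) = Rational(13403, 27)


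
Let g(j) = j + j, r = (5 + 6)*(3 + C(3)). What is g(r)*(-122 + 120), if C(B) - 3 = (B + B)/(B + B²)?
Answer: -286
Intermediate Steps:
C(B) = 3 + 2*B/(B + B²) (C(B) = 3 + (B + B)/(B + B²) = 3 + (2*B)/(B + B²) = 3 + 2*B/(B + B²))
r = 143/2 (r = (5 + 6)*(3 + (5 + 3*3)/(1 + 3)) = 11*(3 + (5 + 9)/4) = 11*(3 + (¼)*14) = 11*(3 + 7/2) = 11*(13/2) = 143/2 ≈ 71.500)
g(j) = 2*j
g(r)*(-122 + 120) = (2*(143/2))*(-122 + 120) = 143*(-2) = -286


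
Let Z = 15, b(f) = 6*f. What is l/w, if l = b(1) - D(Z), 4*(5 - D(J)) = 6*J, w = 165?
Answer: 47/330 ≈ 0.14242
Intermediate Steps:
D(J) = 5 - 3*J/2
l = 47/2 (l = 6*1 - (5 - 3/2*15) = 6 - (5 - 45/2) = 6 - 1*(-35/2) = 6 + 35/2 = 47/2 ≈ 23.500)
l/w = (47/2)/165 = (47/2)*(1/165) = 47/330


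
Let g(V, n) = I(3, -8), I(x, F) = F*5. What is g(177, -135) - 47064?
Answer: -47104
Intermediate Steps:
I(x, F) = 5*F
g(V, n) = -40 (g(V, n) = 5*(-8) = -40)
g(177, -135) - 47064 = -40 - 47064 = -47104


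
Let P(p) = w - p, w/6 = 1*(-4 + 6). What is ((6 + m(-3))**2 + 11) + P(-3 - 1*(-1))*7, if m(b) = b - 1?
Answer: 113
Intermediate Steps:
m(b) = -1 + b
w = 12 (w = 6*(1*(-4 + 6)) = 6*(1*2) = 6*2 = 12)
P(p) = 12 - p
((6 + m(-3))**2 + 11) + P(-3 - 1*(-1))*7 = ((6 + (-1 - 3))**2 + 11) + (12 - (-3 - 1*(-1)))*7 = ((6 - 4)**2 + 11) + (12 - (-3 + 1))*7 = (2**2 + 11) + (12 - 1*(-2))*7 = (4 + 11) + (12 + 2)*7 = 15 + 14*7 = 15 + 98 = 113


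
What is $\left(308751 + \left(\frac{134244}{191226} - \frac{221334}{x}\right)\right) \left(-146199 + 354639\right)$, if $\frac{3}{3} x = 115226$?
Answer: $\frac{118169093359224634320}{1836183923} \approx 6.4356 \cdot 10^{10}$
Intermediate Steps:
$x = 115226$
$\left(308751 + \left(\frac{134244}{191226} - \frac{221334}{x}\right)\right) \left(-146199 + 354639\right) = \left(308751 + \left(\frac{134244}{191226} - \frac{221334}{115226}\right)\right) \left(-146199 + 354639\right) = \left(308751 + \left(134244 \cdot \frac{1}{191226} - \frac{110667}{57613}\right)\right) 208440 = \left(308751 + \left(\frac{22374}{31871} - \frac{110667}{57613}\right)\right) 208440 = \left(308751 - \frac{2238034695}{1836183923}\right) 208440 = \frac{566921384375478}{1836183923} \cdot 208440 = \frac{118169093359224634320}{1836183923}$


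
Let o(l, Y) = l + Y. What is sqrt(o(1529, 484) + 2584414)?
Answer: sqrt(2586427) ≈ 1608.2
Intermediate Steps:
o(l, Y) = Y + l
sqrt(o(1529, 484) + 2584414) = sqrt((484 + 1529) + 2584414) = sqrt(2013 + 2584414) = sqrt(2586427)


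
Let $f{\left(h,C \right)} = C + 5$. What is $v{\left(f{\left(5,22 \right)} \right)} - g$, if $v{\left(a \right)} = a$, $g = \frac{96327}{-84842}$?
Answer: $\frac{2387061}{84842} \approx 28.135$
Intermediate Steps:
$g = - \frac{96327}{84842}$ ($g = 96327 \left(- \frac{1}{84842}\right) = - \frac{96327}{84842} \approx -1.1354$)
$f{\left(h,C \right)} = 5 + C$
$v{\left(f{\left(5,22 \right)} \right)} - g = \left(5 + 22\right) - - \frac{96327}{84842} = 27 + \frac{96327}{84842} = \frac{2387061}{84842}$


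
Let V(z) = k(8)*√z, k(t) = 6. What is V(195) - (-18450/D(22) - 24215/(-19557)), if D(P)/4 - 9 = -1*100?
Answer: -184820455/3559374 + 6*√195 ≈ 31.860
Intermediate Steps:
D(P) = -364 (D(P) = 36 + 4*(-1*100) = 36 + 4*(-100) = 36 - 400 = -364)
V(z) = 6*√z
V(195) - (-18450/D(22) - 24215/(-19557)) = 6*√195 - (-18450/(-364) - 24215/(-19557)) = 6*√195 - (-18450*(-1/364) - 24215*(-1/19557)) = 6*√195 - (9225/182 + 24215/19557) = 6*√195 - 1*184820455/3559374 = 6*√195 - 184820455/3559374 = -184820455/3559374 + 6*√195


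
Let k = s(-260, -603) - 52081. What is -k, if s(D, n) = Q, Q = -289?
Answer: 52370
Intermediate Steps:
s(D, n) = -289
k = -52370 (k = -289 - 52081 = -52370)
-k = -1*(-52370) = 52370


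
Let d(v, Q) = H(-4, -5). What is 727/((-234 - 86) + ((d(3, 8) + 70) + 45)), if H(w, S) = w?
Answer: -727/209 ≈ -3.4785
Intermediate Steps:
d(v, Q) = -4
727/((-234 - 86) + ((d(3, 8) + 70) + 45)) = 727/((-234 - 86) + ((-4 + 70) + 45)) = 727/(-320 + (66 + 45)) = 727/(-320 + 111) = 727/(-209) = 727*(-1/209) = -727/209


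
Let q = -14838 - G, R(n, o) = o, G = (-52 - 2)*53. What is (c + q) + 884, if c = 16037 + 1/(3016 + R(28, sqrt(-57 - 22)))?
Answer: 44981379591/9096335 - I*sqrt(79)/9096335 ≈ 4945.0 - 9.7712e-7*I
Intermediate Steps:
G = -2862 (G = -54*53 = -2862)
q = -11976 (q = -14838 - 1*(-2862) = -14838 + 2862 = -11976)
c = 16037 + 1/(3016 + I*sqrt(79)) (c = 16037 + 1/(3016 + sqrt(-57 - 22)) = 16037 + 1/(3016 + sqrt(-79)) = 16037 + 1/(3016 + I*sqrt(79)) ≈ 16037.0 - 9.7712e-7*I)
(c + q) + 884 = ((145877927411/9096335 - I*sqrt(79)/9096335) - 11976) + 884 = (36940219451/9096335 - I*sqrt(79)/9096335) + 884 = 44981379591/9096335 - I*sqrt(79)/9096335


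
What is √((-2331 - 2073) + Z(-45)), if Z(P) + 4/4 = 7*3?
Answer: 4*I*√274 ≈ 66.212*I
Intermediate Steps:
Z(P) = 20 (Z(P) = -1 + 7*3 = -1 + 21 = 20)
√((-2331 - 2073) + Z(-45)) = √((-2331 - 2073) + 20) = √(-4404 + 20) = √(-4384) = 4*I*√274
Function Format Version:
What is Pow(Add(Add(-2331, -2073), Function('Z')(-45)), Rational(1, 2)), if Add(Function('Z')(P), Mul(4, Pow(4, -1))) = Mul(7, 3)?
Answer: Mul(4, I, Pow(274, Rational(1, 2))) ≈ Mul(66.212, I)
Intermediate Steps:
Function('Z')(P) = 20 (Function('Z')(P) = Add(-1, Mul(7, 3)) = Add(-1, 21) = 20)
Pow(Add(Add(-2331, -2073), Function('Z')(-45)), Rational(1, 2)) = Pow(Add(Add(-2331, -2073), 20), Rational(1, 2)) = Pow(Add(-4404, 20), Rational(1, 2)) = Pow(-4384, Rational(1, 2)) = Mul(4, I, Pow(274, Rational(1, 2)))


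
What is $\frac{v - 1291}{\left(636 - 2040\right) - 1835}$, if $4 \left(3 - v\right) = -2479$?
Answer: $\frac{2673}{12956} \approx 0.20631$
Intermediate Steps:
$v = \frac{2491}{4}$ ($v = 3 - - \frac{2479}{4} = 3 + \frac{2479}{4} = \frac{2491}{4} \approx 622.75$)
$\frac{v - 1291}{\left(636 - 2040\right) - 1835} = \frac{\frac{2491}{4} - 1291}{\left(636 - 2040\right) - 1835} = - \frac{2673}{4 \left(\left(636 - 2040\right) - 1835\right)} = - \frac{2673}{4 \left(-1404 - 1835\right)} = - \frac{2673}{4 \left(-3239\right)} = \left(- \frac{2673}{4}\right) \left(- \frac{1}{3239}\right) = \frac{2673}{12956}$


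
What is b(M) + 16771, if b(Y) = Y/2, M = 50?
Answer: 16796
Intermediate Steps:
b(Y) = Y/2 (b(Y) = Y*(½) = Y/2)
b(M) + 16771 = (½)*50 + 16771 = 25 + 16771 = 16796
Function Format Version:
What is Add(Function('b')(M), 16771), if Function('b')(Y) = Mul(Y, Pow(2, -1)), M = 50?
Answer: 16796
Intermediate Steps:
Function('b')(Y) = Mul(Rational(1, 2), Y) (Function('b')(Y) = Mul(Y, Rational(1, 2)) = Mul(Rational(1, 2), Y))
Add(Function('b')(M), 16771) = Add(Mul(Rational(1, 2), 50), 16771) = Add(25, 16771) = 16796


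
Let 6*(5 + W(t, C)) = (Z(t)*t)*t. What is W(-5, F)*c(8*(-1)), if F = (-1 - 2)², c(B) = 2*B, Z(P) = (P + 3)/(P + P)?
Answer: 200/3 ≈ 66.667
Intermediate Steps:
Z(P) = (3 + P)/(2*P) (Z(P) = (3 + P)/((2*P)) = (3 + P)*(1/(2*P)) = (3 + P)/(2*P))
F = 9 (F = (-3)² = 9)
W(t, C) = -5 + t*(3/2 + t/2)/6 (W(t, C) = -5 + ((((3 + t)/(2*t))*t)*t)/6 = -5 + ((3/2 + t/2)*t)/6 = -5 + (t*(3/2 + t/2))/6 = -5 + t*(3/2 + t/2)/6)
W(-5, F)*c(8*(-1)) = (-5 + (1/12)*(-5)*(3 - 5))*(2*(8*(-1))) = (-5 + (1/12)*(-5)*(-2))*(2*(-8)) = (-5 + ⅚)*(-16) = -25/6*(-16) = 200/3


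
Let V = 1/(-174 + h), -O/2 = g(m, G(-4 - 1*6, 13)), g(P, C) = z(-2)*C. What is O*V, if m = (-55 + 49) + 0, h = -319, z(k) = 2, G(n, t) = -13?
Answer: -52/493 ≈ -0.10548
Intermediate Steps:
m = -6 (m = -6 + 0 = -6)
g(P, C) = 2*C
O = 52 (O = -4*(-13) = -2*(-26) = 52)
V = -1/493 (V = 1/(-174 - 319) = 1/(-493) = -1/493 ≈ -0.0020284)
O*V = 52*(-1/493) = -52/493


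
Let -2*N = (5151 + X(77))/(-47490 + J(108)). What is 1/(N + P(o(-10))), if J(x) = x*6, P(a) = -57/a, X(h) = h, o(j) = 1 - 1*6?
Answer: 117105/1341532 ≈ 0.087292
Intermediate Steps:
o(j) = -5 (o(j) = 1 - 6 = -5)
J(x) = 6*x
N = 1307/23421 (N = -(5151 + 77)/(2*(-47490 + 6*108)) = -2614/(-47490 + 648) = -2614/(-46842) = -2614*(-1)/46842 = -½*(-2614/23421) = 1307/23421 ≈ 0.055805)
1/(N + P(o(-10))) = 1/(1307/23421 - 57/(-5)) = 1/(1307/23421 - 57*(-⅕)) = 1/(1307/23421 + 57/5) = 1/(1341532/117105) = 117105/1341532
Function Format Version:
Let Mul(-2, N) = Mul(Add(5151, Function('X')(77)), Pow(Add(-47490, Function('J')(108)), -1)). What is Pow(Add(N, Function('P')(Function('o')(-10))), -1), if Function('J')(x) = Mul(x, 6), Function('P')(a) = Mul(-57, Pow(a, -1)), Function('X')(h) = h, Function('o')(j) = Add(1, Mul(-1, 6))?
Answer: Rational(117105, 1341532) ≈ 0.087292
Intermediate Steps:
Function('o')(j) = -5 (Function('o')(j) = Add(1, -6) = -5)
Function('J')(x) = Mul(6, x)
N = Rational(1307, 23421) (N = Mul(Rational(-1, 2), Mul(Add(5151, 77), Pow(Add(-47490, Mul(6, 108)), -1))) = Mul(Rational(-1, 2), Mul(5228, Pow(Add(-47490, 648), -1))) = Mul(Rational(-1, 2), Mul(5228, Pow(-46842, -1))) = Mul(Rational(-1, 2), Mul(5228, Rational(-1, 46842))) = Mul(Rational(-1, 2), Rational(-2614, 23421)) = Rational(1307, 23421) ≈ 0.055805)
Pow(Add(N, Function('P')(Function('o')(-10))), -1) = Pow(Add(Rational(1307, 23421), Mul(-57, Pow(-5, -1))), -1) = Pow(Add(Rational(1307, 23421), Mul(-57, Rational(-1, 5))), -1) = Pow(Add(Rational(1307, 23421), Rational(57, 5)), -1) = Pow(Rational(1341532, 117105), -1) = Rational(117105, 1341532)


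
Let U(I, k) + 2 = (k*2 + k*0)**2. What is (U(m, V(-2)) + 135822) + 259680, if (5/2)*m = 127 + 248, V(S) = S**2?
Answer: 395564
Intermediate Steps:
m = 150 (m = 2*(127 + 248)/5 = (2/5)*375 = 150)
U(I, k) = -2 + 4*k**2 (U(I, k) = -2 + (k*2 + k*0)**2 = -2 + (2*k + 0)**2 = -2 + (2*k)**2 = -2 + 4*k**2)
(U(m, V(-2)) + 135822) + 259680 = ((-2 + 4*((-2)**2)**2) + 135822) + 259680 = ((-2 + 4*4**2) + 135822) + 259680 = ((-2 + 4*16) + 135822) + 259680 = ((-2 + 64) + 135822) + 259680 = (62 + 135822) + 259680 = 135884 + 259680 = 395564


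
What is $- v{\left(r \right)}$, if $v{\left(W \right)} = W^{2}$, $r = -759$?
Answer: $-576081$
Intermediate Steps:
$- v{\left(r \right)} = - \left(-759\right)^{2} = \left(-1\right) 576081 = -576081$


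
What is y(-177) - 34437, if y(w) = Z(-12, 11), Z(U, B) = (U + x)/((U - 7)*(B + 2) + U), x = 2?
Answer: -8919173/259 ≈ -34437.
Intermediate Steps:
Z(U, B) = (2 + U)/(U + (-7 + U)*(2 + B)) (Z(U, B) = (U + 2)/((U - 7)*(B + 2) + U) = (2 + U)/((-7 + U)*(2 + B) + U) = (2 + U)/(U + (-7 + U)*(2 + B)))
y(w) = 10/259 (y(w) = (2 - 12)/(-14 - 7*11 + 3*(-12) + 11*(-12)) = -10/(-14 - 77 - 36 - 132) = -10/(-259) = -1/259*(-10) = 10/259)
y(-177) - 34437 = 10/259 - 34437 = -8919173/259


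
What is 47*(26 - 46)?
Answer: -940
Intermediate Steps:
47*(26 - 46) = 47*(-20) = -940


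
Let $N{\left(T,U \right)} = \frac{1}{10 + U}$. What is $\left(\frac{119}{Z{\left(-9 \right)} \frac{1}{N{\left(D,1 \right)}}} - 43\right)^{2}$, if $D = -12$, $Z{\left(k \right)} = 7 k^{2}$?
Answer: $\frac{1466583616}{793881} \approx 1847.4$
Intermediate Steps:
$\left(\frac{119}{Z{\left(-9 \right)} \frac{1}{N{\left(D,1 \right)}}} - 43\right)^{2} = \left(\frac{119}{7 \left(-9\right)^{2} \frac{1}{\frac{1}{10 + 1}}} - 43\right)^{2} = \left(\frac{119}{7 \cdot 81 \frac{1}{\frac{1}{11}}} - 43\right)^{2} = \left(\frac{119}{567 \frac{1}{\frac{1}{11}}} - 43\right)^{2} = \left(\frac{119}{567 \cdot 11} - 43\right)^{2} = \left(\frac{119}{6237} - 43\right)^{2} = \left(119 \cdot \frac{1}{6237} - 43\right)^{2} = \left(\frac{17}{891} - 43\right)^{2} = \left(- \frac{38296}{891}\right)^{2} = \frac{1466583616}{793881}$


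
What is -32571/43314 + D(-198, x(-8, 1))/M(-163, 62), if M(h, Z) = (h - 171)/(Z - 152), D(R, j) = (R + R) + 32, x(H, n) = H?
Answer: -238307559/2411146 ≈ -98.836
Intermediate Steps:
D(R, j) = 32 + 2*R (D(R, j) = 2*R + 32 = 32 + 2*R)
M(h, Z) = (-171 + h)/(-152 + Z)
-32571/43314 + D(-198, x(-8, 1))/M(-163, 62) = -32571/43314 + (32 + 2*(-198))/(((-171 - 163)/(-152 + 62))) = -32571*1/43314 + (32 - 396)/((-334/(-90))) = -10857/14438 - 364/((-1/90*(-334))) = -10857/14438 - 364/167/45 = -10857/14438 - 364*45/167 = -10857/14438 - 16380/167 = -238307559/2411146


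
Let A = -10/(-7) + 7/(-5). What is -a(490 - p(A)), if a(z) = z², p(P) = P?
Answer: -294088201/1225 ≈ -2.4007e+5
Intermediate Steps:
A = 1/35 (A = -10*(-⅐) + 7*(-⅕) = 10/7 - 7/5 = 1/35 ≈ 0.028571)
-a(490 - p(A)) = -(490 - 1*1/35)² = -(490 - 1/35)² = -(17149/35)² = -1*294088201/1225 = -294088201/1225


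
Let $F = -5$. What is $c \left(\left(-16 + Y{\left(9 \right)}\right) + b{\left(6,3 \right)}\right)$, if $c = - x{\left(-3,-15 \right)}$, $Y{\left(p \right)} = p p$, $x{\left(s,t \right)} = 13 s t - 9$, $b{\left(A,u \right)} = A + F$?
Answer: $-38016$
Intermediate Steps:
$b{\left(A,u \right)} = -5 + A$ ($b{\left(A,u \right)} = A - 5 = -5 + A$)
$x{\left(s,t \right)} = -9 + 13 s t$ ($x{\left(s,t \right)} = 13 s t - 9 = -9 + 13 s t$)
$Y{\left(p \right)} = p^{2}$
$c = -576$ ($c = - (-9 + 13 \left(-3\right) \left(-15\right)) = - (-9 + 585) = \left(-1\right) 576 = -576$)
$c \left(\left(-16 + Y{\left(9 \right)}\right) + b{\left(6,3 \right)}\right) = - 576 \left(\left(-16 + 9^{2}\right) + \left(-5 + 6\right)\right) = - 576 \left(\left(-16 + 81\right) + 1\right) = - 576 \left(65 + 1\right) = \left(-576\right) 66 = -38016$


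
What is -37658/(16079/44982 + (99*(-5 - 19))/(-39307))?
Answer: -9511913036556/105556355 ≈ -90112.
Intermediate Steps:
-37658/(16079/44982 + (99*(-5 - 19))/(-39307)) = -37658/(16079*(1/44982) + (99*(-24))*(-1/39307)) = -37658/(2297/6426 - 2376*(-1/39307)) = -37658/(2297/6426 + 2376/39307) = -37658/105556355/252586782 = -37658*252586782/105556355 = -9511913036556/105556355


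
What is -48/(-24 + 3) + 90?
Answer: 646/7 ≈ 92.286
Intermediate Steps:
-48/(-24 + 3) + 90 = -48/(-21) + 90 = -1/21*(-48) + 90 = 16/7 + 90 = 646/7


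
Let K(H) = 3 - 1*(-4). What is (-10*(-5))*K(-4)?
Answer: 350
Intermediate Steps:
K(H) = 7 (K(H) = 3 + 4 = 7)
(-10*(-5))*K(-4) = -10*(-5)*7 = 50*7 = 350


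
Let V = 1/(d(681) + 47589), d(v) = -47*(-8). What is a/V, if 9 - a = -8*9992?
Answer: 3834561925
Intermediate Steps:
a = 79945 (a = 9 - (-8)*9992 = 9 - 1*(-79936) = 9 + 79936 = 79945)
d(v) = 376
V = 1/47965 (V = 1/(376 + 47589) = 1/47965 ≈ 2.0849e-5)
a/V = 79945/(1/47965) = 79945*47965 = 3834561925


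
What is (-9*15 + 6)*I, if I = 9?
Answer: -1161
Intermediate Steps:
(-9*15 + 6)*I = (-9*15 + 6)*9 = (-135 + 6)*9 = -129*9 = -1161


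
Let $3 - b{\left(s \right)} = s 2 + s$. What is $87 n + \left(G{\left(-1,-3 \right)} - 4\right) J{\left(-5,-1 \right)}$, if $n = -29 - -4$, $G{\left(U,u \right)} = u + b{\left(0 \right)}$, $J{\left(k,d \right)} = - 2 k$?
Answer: $-2215$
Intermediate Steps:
$b{\left(s \right)} = 3 - 3 s$ ($b{\left(s \right)} = 3 - \left(s 2 + s\right) = 3 - \left(2 s + s\right) = 3 - 3 s$)
$G{\left(U,u \right)} = 3 + u$ ($G{\left(U,u \right)} = u + \left(3 - 0\right) = u + \left(3 + 0\right) = u + 3 = 3 + u$)
$n = -25$ ($n = -29 + 4 = -25$)
$87 n + \left(G{\left(-1,-3 \right)} - 4\right) J{\left(-5,-1 \right)} = 87 \left(-25\right) + \left(\left(3 - 3\right) - 4\right) \left(\left(-2\right) \left(-5\right)\right) = -2175 + \left(0 - 4\right) 10 = -2175 - 40 = -2215$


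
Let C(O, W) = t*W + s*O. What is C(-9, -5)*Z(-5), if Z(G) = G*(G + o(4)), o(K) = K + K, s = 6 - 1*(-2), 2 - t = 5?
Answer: 855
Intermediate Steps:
t = -3 (t = 2 - 1*5 = 2 - 5 = -3)
s = 8 (s = 6 + 2 = 8)
o(K) = 2*K
Z(G) = G*(8 + G) (Z(G) = G*(G + 2*4) = G*(G + 8) = G*(8 + G))
C(O, W) = -3*W + 8*O
C(-9, -5)*Z(-5) = (-3*(-5) + 8*(-9))*(-5*(8 - 5)) = (15 - 72)*(-5*3) = -57*(-15) = 855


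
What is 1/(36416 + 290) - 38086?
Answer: -1397984715/36706 ≈ -38086.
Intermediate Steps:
1/(36416 + 290) - 38086 = 1/36706 - 38086 = -1397984715/36706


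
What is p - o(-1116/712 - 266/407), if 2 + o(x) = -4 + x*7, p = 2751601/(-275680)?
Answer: 115494653697/9985956640 ≈ 11.566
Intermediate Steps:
p = -2751601/275680 (p = 2751601*(-1/275680) = -2751601/275680 ≈ -9.9811)
o(x) = -6 + 7*x (o(x) = -2 + (-4 + x*7) = -2 + (-4 + 7*x) = -6 + 7*x)
p - o(-1116/712 - 266/407) = -2751601/275680 - (-6 + 7*(-1116/712 - 266/407)) = -2751601/275680 - (-6 + 7*(-1116*1/712 - 266*1/407)) = -2751601/275680 - (-6 + 7*(-279/178 - 266/407)) = -2751601/275680 - (-6 + 7*(-160901/72446)) = -2751601/275680 - (-6 - 1126307/72446) = -2751601/275680 - 1*(-1560983/72446) = -2751601/275680 + 1560983/72446 = 115494653697/9985956640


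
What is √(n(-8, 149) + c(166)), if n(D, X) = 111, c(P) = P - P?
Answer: √111 ≈ 10.536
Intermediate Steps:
c(P) = 0
√(n(-8, 149) + c(166)) = √(111 + 0) = √111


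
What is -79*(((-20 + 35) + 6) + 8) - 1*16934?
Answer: -19225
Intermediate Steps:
-79*(((-20 + 35) + 6) + 8) - 1*16934 = -79*((15 + 6) + 8) - 16934 = -79*(21 + 8) - 16934 = -79*29 - 16934 = -2291 - 16934 = -19225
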